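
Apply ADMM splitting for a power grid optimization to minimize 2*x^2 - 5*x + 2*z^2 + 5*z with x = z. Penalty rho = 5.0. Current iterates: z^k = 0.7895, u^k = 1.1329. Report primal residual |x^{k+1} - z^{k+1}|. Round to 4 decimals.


ADMM iteration with rho = 5.0, z^k = 0.7895, u^k = 1.1329
Step 1: x-update.
Minimize 2*x^2 - 5*x + (5.0/2)*(x - 0.7895 + 1.1329)^2
FOC: (2*2 + 5.0)*x = 5 + 5.0*(0.7895 - 1.1329)
x^{k+1} = 0.3648
Step 2: z-update.
Minimize 2*z^2 + 5*z + (5.0/2)*(0.3648 - z + 1.1329)^2
FOC: (2*2 + 5.0)*z = -5 + 5.0*(0.3648 + 1.1329)
z^{k+1} = 0.2765
Step 3: u-update.
u^{k+1} = 1.1329 + 0.3648 - 0.2765 = 1.2212
Step 4: Primal residual = |0.3648 - 0.2765| = 0.0883


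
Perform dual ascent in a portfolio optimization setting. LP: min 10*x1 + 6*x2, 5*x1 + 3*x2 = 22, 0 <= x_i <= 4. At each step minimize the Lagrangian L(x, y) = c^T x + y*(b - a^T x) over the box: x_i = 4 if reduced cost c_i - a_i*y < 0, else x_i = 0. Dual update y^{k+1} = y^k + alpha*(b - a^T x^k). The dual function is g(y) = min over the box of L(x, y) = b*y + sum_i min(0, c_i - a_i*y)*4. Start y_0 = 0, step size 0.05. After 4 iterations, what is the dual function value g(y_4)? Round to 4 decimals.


Dual ascent for LP: min 10*x1 + 6*x2, 5*x1 + 3*x2 = 22, 0 <= x_i <= 4
Step 1: y^k = 0.0, reduced costs: (10.0, 6.0)
  x^k = (0.0, 0.0), subgradient = b - a^T x = 22.0
  y^{k+1} = 0.0 + 0.05*22.0 = 1.1
Step 2: y^k = 1.1, reduced costs: (4.5, 2.7)
  x^k = (0.0, 0.0), subgradient = b - a^T x = 22.0
  y^{k+1} = 1.1 + 0.05*22.0 = 2.2
Step 3: y^k = 2.2, reduced costs: (-1.0, -0.6)
  x^k = (4.0, 4.0), subgradient = b - a^T x = -10.0
  y^{k+1} = 2.2 + 0.05*-10.0 = 1.7
Step 4: y^k = 1.7, reduced costs: (1.5, 0.9)
  x^k = (0.0, 0.0), subgradient = b - a^T x = 22.0
  y^{k+1} = 1.7 + 0.05*22.0 = 2.8
Dual objective at y_4 = 2.8: reduced costs (-4.0, -2.4), box minimizer x = (4.0, 4.0)
g(y_4) = b*y + (c1 - a1*y)*x1 + (c2 - a2*y)*x2 = 22*2.8 + (-4.0)*4.0 + (-2.4)*4.0 = 61.6 - 16.0 - 9.6 = 36.0


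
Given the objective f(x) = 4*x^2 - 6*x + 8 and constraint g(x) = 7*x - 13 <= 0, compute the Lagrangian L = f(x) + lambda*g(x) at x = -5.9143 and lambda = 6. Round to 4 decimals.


Step 1: Evaluate f(x).
f(-5.9143) = 4*(-5.9143)^2 - 6*(-5.9143) + 8 = 183.4016
Step 2: Evaluate g(x).
g(-5.9143) = 7*-5.9143 - 13 = -54.4001
Step 3: Compute Lagrangian.
L = 183.4016 + 6*-54.4001 = -142.999


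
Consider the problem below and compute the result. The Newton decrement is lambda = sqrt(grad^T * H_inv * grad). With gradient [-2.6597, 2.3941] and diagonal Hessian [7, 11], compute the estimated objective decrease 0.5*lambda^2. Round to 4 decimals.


Step 1: H is diagonal, so H^(-1) * g = [-0.38, 0.2176].
Step 2: g^T H^(-1) g = sum_i g_i^2 / H_ii
  = (-2.6597)^2/7 + (2.3941)^2/11
  = 1.0106 + 0.5211 = 1.5316
Step 3: Objective decrease = 0.5 * g^T H^(-1) g = 0.7658


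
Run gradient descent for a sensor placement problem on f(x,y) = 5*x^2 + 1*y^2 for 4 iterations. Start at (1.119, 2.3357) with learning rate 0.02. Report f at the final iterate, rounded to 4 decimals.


Gradient descent on f(x,y) = 5*x^2 + 1*y^2.
Starting point: (1.119, 2.3357), alpha = 0.02
Step 1: grad_x = 2*5*1.119 = 11.19, grad_y = 2*1*2.3357 = 4.6714
  x_1 = 1.119 - 0.02*11.19 = 0.8952
  y_1 = 2.3357 - 0.02*4.6714 = 2.2423
Step 2: grad_x = 2*5*0.8952 = 8.952, grad_y = 2*1*2.2423 = 4.4845
  x_2 = 0.8952 - 0.02*8.952 = 0.7162
  y_2 = 2.2423 - 0.02*4.4845 = 2.1526
Step 3: grad_x = 2*5*0.7162 = 7.1616, grad_y = 2*1*2.1526 = 4.3052
  x_3 = 0.7162 - 0.02*7.1616 = 0.5729
  y_3 = 2.1526 - 0.02*4.3052 = 2.0665
Step 4: grad_x = 2*5*0.5729 = 5.7293, grad_y = 2*1*2.0665 = 4.133
  x_4 = 0.5729 - 0.02*5.7293 = 0.4583
  y_4 = 2.0665 - 0.02*4.133 = 1.9838
f(0.4583, 1.9838) = 5*0.4583^2 + 1*1.9838^2 = 4.9859


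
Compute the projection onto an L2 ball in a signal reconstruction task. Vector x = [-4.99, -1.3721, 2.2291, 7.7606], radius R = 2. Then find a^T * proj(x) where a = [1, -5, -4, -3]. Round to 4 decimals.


Step 1: Compute ||x|| (intermediates to 6 decimals).
||x|| = sqrt((-4.99)^2 + (-1.3721)^2 + 2.2291^2 + 7.7606^2) = 9.590545
Step 2: Project.
Since ||x|| > R, scale = R/||x|| = 2/9.590545 = 0.208539, proj(x) = scale * x
proj(x) = [-1.04061, -0.286136, 0.464854, 1.618388]
Step 3: Dot product.
a^T * proj(x) = 1*(-1.04061) - 5*(-0.286136) - 4*0.464854 - 3*1.618388 = -6.3245


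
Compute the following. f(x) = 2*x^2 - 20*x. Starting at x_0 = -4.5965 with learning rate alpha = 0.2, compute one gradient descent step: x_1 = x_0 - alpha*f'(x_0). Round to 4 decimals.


We compute the gradient at x_0 and apply the update.
f'(x) = 4*x - 20
f'(-4.5965) = 4*-4.5965 - 20 = -38.386
x_1 = -4.5965 - 0.2*-38.386 = 3.0807


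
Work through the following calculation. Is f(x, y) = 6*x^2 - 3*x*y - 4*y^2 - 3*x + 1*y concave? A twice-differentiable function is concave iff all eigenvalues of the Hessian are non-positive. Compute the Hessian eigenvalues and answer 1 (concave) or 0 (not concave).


The Hessian of f(x,y) = 6*x^2 - 3*x*y - 4*y^2 - 3*x + 1*y is:
H = [[12, -3], [-3, -8]]
Trace = 12 - 8 = 4
Determinant = 12*-8 - (-3)^2 = -105
Discriminant = (4)^2 - 4*-105 = 436.0
Eigenvalues: lambda_1 = -8.4403, lambda_2 = 12.4403
The function is not concave.

0


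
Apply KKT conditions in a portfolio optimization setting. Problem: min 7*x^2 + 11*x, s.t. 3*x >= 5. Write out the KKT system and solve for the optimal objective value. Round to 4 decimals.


Step 1: Try lambda = 0 (constraint inactive).
x_unc = -11/(2*7) = -0.7857
Check: 3*-0.7857 = -2.3571 < 5 -- violated!
Step 2: Constraint must be active: 3*x = 5
x* = 5/3 = 1.6667 (rounded; the exact value 5/3 is used below)
lambda = (2*7*(5/3) + 11)/3 = 11.4444
Step 3: Compute optimal value.
f(x*) = 7*(5/3)^2 + 11*(5/3) = 37.7778


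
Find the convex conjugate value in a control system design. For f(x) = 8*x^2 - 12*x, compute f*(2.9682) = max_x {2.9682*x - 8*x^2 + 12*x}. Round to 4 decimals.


f*(y) = sup_x {y*x - a*x^2 - b*x} = sup_x {(y-b)*x - a*x^2}
FOC: (y - b) - 2a*x = 0 => x* = (y - b)/(2a)
x* = (2.9682 + 12)/(2*8) = 0.9355
f*(2.9682) = (y-b)^2/(4a) = (2.9682 + 12)^2/(4*8)
= 224.047/32 = 7.0015


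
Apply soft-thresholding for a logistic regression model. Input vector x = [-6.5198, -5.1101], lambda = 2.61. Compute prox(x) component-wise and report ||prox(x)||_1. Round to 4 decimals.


Soft-thresholding with lambda = 2.61:
prox(-6.5198) = sign(-6.5198)*max(|-6.5198| - 2.61, 0) = -3.9098
prox(-5.1101) = sign(-5.1101)*max(|-5.1101| - 2.61, 0) = -2.5001
prox(x) = [-3.9098, -2.5001]
||prox(x)||_1 = 3.9098 + 2.5001 = 6.4099


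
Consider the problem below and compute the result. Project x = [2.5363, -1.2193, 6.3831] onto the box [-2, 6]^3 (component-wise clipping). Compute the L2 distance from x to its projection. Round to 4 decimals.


Project each component onto [-2, 6].
clip(2.5363) = 2.5363, clip(-1.2193) = -1.2193, clip(6.3831) = 6.0
Projection = [2.5363, -1.2193, 6.0]
Squared diffs: [0.0, 0.0, 0.1468]
Distance = sqrt(0.1468) = 0.3831


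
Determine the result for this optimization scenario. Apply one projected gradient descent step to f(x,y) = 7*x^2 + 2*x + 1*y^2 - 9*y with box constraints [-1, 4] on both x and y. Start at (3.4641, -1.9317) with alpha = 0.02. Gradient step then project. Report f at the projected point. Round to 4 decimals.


Step 1: Compute gradient at (3.4641, -1.9317).
grad_x = 2*7*3.4641 + 2 = 50.4974
grad_y = 2*1*-1.9317 - 9 = -12.8634
Step 2: Gradient step.
x_raw = 3.4641 - 0.02*50.4974 = 2.4542
y_raw = -1.9317 - 0.02*-12.8634 = -1.6744
Step 3: Project onto [-1, 4].
x_proj = clip(2.4542) = 2.4542
y_proj = clip(-1.6744) = -1.0
Step 4: Evaluate f.
f(2.4542, -1.0) = 57.0683


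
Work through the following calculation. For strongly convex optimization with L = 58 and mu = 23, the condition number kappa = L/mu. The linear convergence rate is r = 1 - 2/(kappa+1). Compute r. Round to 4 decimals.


Step 1: Compute the condition number.
kappa = L/mu = 58/23 = 2.5217
Step 2: Compute the convergence rate.
r = 1 - 2/(kappa + 1) = 1 - 2*mu/(L + mu) = (L - mu)/(L + mu) = 35/81 = 0.4321


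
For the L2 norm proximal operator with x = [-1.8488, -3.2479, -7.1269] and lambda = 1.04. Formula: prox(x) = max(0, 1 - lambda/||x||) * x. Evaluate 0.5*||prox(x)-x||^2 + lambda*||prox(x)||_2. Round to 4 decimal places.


Step 1: Compute ||x||.
||x|| = 8.0473
Step 2: Compute scaling factor.
scale = max(0, 1 - 1.04/8.0473) = 0.8708
Step 3: prox(x) = [-1.6099, -2.8282, -6.2059]
||prox(x)|| = 7.0073
Step 4: Proximal objective.
0.5*||prox-x||^2 = 0.5408
lambda*||prox|| = 7.2876
Total = 7.8284


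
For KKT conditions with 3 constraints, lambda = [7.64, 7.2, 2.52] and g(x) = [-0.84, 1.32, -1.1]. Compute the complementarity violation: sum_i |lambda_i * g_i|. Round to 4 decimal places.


KKT complementary slackness check:
lambda_1 * g_1 = 7.64 * -0.84 = -6.4176
lambda_2 * g_2 = 7.2 * 1.32 = 9.504
lambda_3 * g_3 = 2.52 * -1.1 = -2.772
Total violation = 6.4176 + 9.504 + 2.772 = 18.6936


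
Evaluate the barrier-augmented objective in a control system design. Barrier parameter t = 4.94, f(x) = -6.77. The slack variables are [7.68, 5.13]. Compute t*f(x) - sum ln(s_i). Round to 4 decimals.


Step 1: Compute log-barrier.
ln values: [2.0386, 1.6351]
phi = -(2.0386 + 1.6351) = -3.6737
Step 2: Compute augmented objective.
t*f(x) = 4.94*-6.77 = -33.4438
Total = -33.4438 - 3.6737 = -37.1175


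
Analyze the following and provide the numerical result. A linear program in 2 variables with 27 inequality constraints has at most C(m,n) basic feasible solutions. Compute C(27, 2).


Each vertex corresponds to some choice of n active constraints out of m, so the number of vertices is at most C(m, n) = m! / (n!(m-n)!).
m = 27, n = 2
Numerator: 27 * 26
Denominator: 2! = 2
C(27, 2) = 351


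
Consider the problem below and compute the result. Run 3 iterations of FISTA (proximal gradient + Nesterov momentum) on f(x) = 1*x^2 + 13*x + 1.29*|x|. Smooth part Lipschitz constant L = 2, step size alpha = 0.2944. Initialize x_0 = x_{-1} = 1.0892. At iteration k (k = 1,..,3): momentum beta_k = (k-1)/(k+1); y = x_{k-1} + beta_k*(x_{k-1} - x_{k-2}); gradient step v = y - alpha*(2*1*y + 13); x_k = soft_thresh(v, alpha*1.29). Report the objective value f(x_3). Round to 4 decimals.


FISTA on f(x) = 1*x^2 + 13*x + 1.29*|x|
L = 2, alpha = 0.2944
Iteration 1: beta = 0.0, y = 1.0892 + 0.0*(1.0892 - 1.0892) = 1.0892
  grad(y) = 15.1784, v = y - alpha*grad = -3.3793
  prox(v) = soft_thresh(-3.3793, 0.3798) = -2.9995
Iteration 2: beta = 0.3333, y = -2.9995 + 0.3333*(-2.9995 - 1.0892) = -4.3625
  grad(y) = 4.2751, v = y - alpha*grad = -5.621
  prox(v) = soft_thresh(-5.621, 0.3798) = -5.2413
Iteration 3: beta = 0.5, y = -5.2413 + 0.5*(-5.2413 + 2.9995) = -6.3621
  grad(y) = 0.2757, v = y - alpha*grad = -6.4433
  prox(v) = soft_thresh(-6.4433, 0.3798) = -6.0635
f(x_3) = 1*(-6.0635)^2 + 13*(-6.0635) + 1.29*|-6.0635| = -34.2375


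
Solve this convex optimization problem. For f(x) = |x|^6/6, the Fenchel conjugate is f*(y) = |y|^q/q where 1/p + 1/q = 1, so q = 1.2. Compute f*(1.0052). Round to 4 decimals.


The conjugate exponent q satisfies 1/p + 1/q = 1.
p = 6, so q = 6/(6 - 1) = 1.2
|y|^q = 1.0052^1.2 = 1.0062
f*(1.0052) = 1.0062 / 1.2 = 0.8385


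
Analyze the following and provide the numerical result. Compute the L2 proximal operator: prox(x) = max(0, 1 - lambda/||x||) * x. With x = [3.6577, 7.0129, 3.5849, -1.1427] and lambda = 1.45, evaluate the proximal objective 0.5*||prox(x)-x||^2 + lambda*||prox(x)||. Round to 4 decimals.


Step 1: Compute ||x||.
||x|| = 8.7588
Step 2: Compute scaling factor.
scale = max(0, 1 - 1.45/8.7588) = 0.8345
Step 3: prox(x) = [3.0522, 5.8519, 2.9914, -0.9535]
||prox(x)|| = 7.3088
Step 4: Proximal objective.
0.5*||prox-x||^2 = 1.0513
lambda*||prox|| = 10.5978
Total = 11.649


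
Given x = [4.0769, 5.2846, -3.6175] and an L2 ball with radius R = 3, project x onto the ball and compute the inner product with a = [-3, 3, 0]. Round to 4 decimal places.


Step 1: Compute ||x|| (intermediates to 6 decimals).
||x|| = sqrt(4.0769^2 + 5.2846^2 + (-3.6175)^2) = 7.591733
Step 2: Project.
Since ||x|| > R, scale = R/||x|| = 3/7.591733 = 0.395167, proj(x) = scale * x
proj(x) = [1.611056, 2.0883, -1.429517]
Step 3: Dot product.
a^T * proj(x) = -3*1.611056 + 3*2.0883 + 0*(-1.429517) = 1.4317


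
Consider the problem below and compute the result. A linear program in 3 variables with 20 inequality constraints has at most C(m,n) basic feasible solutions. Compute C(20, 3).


Each vertex corresponds to some choice of n active constraints out of m, so the number of vertices is at most C(m, n) = m! / (n!(m-n)!).
m = 20, n = 3
Numerator: 20 * 19 * 18
Denominator: 3! = 6
C(20, 3) = 1140


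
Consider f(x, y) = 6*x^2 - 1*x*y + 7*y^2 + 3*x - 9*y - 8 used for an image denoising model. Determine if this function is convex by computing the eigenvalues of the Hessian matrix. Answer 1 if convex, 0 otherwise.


The Hessian of f(x,y) = 6*x^2 - 1*x*y + 7*y^2 + 3*x - 9*y - 8 is:
H = [[12, -1], [-1, 14]]
Trace = 12 + 14 = 26
Determinant = 12*14 - (-1)^2 = 167
Discriminant = (26)^2 - 4*167 = 8.0
Eigenvalues: lambda_1 = 11.5858, lambda_2 = 14.4142
The function is convex.

1


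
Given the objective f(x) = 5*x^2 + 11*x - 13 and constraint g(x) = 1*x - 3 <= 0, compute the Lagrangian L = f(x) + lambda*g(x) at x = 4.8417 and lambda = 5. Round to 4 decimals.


Step 1: Evaluate f(x).
f(4.8417) = 5*4.8417^2 + 11*4.8417 - 13 = 157.469
Step 2: Evaluate g(x).
g(4.8417) = 1*4.8417 - 3 = 1.8417
Step 3: Compute Lagrangian.
L = 157.469 + 5*1.8417 = 166.6775


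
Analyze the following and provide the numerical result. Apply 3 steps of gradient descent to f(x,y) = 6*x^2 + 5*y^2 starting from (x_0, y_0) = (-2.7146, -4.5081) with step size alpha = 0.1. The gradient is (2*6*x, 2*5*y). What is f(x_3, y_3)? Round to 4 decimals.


Gradient descent on f(x,y) = 6*x^2 + 5*y^2.
Starting point: (-2.7146, -4.5081), alpha = 0.1
Step 1: grad_x = 2*6*-2.7146 = -32.5752, grad_y = 2*5*-4.5081 = -45.081
  x_1 = -2.7146 - 0.1*-32.5752 = 0.5429
  y_1 = -4.5081 - 0.1*-45.081 = 0.0
Step 2: grad_x = 2*6*0.5429 = 6.515, grad_y = 2*5*0.0 = 0.0
  x_2 = 0.5429 - 0.1*6.515 = -0.1086
  y_2 = 0.0 - 0.1*0.0 = 0.0
Step 3: grad_x = 2*6*-0.1086 = -1.303, grad_y = 2*5*0.0 = 0.0
  x_3 = -0.1086 - 0.1*-1.303 = 0.0217
  y_3 = 0.0 - 0.1*0.0 = 0.0
f(0.0217, 0.0) = 6*0.0217^2 + 5*0.0^2 = 0.0028


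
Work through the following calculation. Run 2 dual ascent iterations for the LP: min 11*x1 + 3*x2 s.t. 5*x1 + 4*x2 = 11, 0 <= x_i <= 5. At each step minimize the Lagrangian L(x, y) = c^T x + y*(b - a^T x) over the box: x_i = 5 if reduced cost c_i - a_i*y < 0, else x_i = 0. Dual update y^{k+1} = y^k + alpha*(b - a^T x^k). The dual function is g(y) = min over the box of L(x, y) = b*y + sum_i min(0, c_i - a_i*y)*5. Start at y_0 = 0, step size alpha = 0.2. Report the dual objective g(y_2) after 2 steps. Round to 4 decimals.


Dual ascent for LP: min 11*x1 + 3*x2, 5*x1 + 4*x2 = 11, 0 <= x_i <= 5
Step 1: y^k = 0.0, reduced costs: (11.0, 3.0)
  x^k = (0.0, 0.0), subgradient = b - a^T x = 11.0
  y^{k+1} = 0.0 + 0.2*11.0 = 2.2
Step 2: y^k = 2.2, reduced costs: (0.0, -5.8)
  x^k = (0.0, 5.0), subgradient = b - a^T x = -9.0
  y^{k+1} = 2.2 + 0.2*-9.0 = 0.4
Dual objective at y_2 = 0.4: reduced costs (9.0, 1.4), box minimizer x = (0.0, 0.0)
g(y_2) = b*y + (c1 - a1*y)*x1 + (c2 - a2*y)*x2 = 11*0.4 + 9.0*0.0 + 1.4*0.0 = 4.4 + 0.0 + 0.0 = 4.4


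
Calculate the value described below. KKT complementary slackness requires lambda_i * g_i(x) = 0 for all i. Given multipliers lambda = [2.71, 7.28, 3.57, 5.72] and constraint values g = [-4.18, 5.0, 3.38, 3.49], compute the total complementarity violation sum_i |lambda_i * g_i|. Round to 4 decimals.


KKT complementary slackness check:
lambda_1 * g_1 = 2.71 * -4.18 = -11.3278
lambda_2 * g_2 = 7.28 * 5.0 = 36.4
lambda_3 * g_3 = 3.57 * 3.38 = 12.0666
lambda_4 * g_4 = 5.72 * 3.49 = 19.9628
Total violation = 11.3278 + 36.4 + 12.0666 + 19.9628 = 79.7572


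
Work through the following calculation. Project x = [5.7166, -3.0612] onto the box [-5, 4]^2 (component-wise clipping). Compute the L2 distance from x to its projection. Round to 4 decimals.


Project each component onto [-5, 4].
clip(5.7166) = 4.0, clip(-3.0612) = -3.0612
Projection = [4.0, -3.0612]
Squared diffs: [2.9467, 0.0]
Distance = sqrt(2.9467) = 1.7166


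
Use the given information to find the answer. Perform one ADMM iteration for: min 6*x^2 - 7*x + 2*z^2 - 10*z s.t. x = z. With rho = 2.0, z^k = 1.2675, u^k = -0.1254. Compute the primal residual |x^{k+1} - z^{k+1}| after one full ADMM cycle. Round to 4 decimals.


ADMM iteration with rho = 2.0, z^k = 1.2675, u^k = -0.1254
Step 1: x-update.
Minimize 6*x^2 - 7*x + (2.0/2)*(x - 1.2675 - 0.1254)^2
FOC: (2*6 + 2.0)*x = 7 + 2.0*(1.2675 + 0.1254)
x^{k+1} = 0.699
Step 2: z-update.
Minimize 2*z^2 - 10*z + (2.0/2)*(0.699 - z - 0.1254)^2
FOC: (2*2 + 2.0)*z = 10 + 2.0*(0.699 - 0.1254)
z^{k+1} = 1.8579
Step 3: u-update.
u^{k+1} = -0.1254 + 0.699 - 1.8579 = -1.2843
Step 4: Primal residual = |0.699 - 1.8579| = 1.1589


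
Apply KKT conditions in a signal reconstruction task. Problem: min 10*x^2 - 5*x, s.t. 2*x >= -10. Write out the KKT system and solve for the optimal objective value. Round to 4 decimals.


Step 1: Try lambda = 0 (constraint inactive).
Stationarity: 2*10*x - 5 = 0
x* = 5/(2*10) = 0.25
Check constraint: 2*0.25 = 0.5 >= -10 -- satisfied.
Step 2: Compute optimal value.
f(x*) = 10*0.25^2 - 5*0.25 = -0.625


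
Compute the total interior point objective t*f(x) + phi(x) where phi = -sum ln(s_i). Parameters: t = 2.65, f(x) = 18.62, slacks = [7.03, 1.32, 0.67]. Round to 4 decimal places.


Step 1: Compute log-barrier.
ln values: [1.9502, 0.2776, -0.4005]
phi = -(1.9502 + 0.2776 - 0.4005) = -1.8273
Step 2: Compute augmented objective.
t*f(x) = 2.65*18.62 = 49.343
Total = 49.343 - 1.8273 = 47.5157


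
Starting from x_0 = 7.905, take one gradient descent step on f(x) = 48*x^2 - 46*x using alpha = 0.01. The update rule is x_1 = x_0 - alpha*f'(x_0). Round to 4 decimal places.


We compute the gradient at x_0 and apply the update.
f'(x) = 96*x - 46
f'(7.905) = 96*7.905 - 46 = 712.88
x_1 = 7.905 - 0.01*712.88 = 0.7762


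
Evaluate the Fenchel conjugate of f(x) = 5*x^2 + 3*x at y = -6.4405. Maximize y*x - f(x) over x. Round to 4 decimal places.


f*(y) = sup_x {y*x - a*x^2 - b*x} = sup_x {(y-b)*x - a*x^2}
FOC: (y - b) - 2a*x = 0 => x* = (y - b)/(2a)
x* = (-6.4405 - 3)/(2*5) = -0.9441
f*(-6.4405) = (y-b)^2/(4a) = (-6.4405 - 3)^2/(4*5)
= 89.123/20 = 4.4562


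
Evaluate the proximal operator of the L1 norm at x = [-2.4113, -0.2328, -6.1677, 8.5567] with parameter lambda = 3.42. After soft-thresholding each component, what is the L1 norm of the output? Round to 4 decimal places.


Soft-thresholding with lambda = 3.42:
prox(-2.4113) = sign(-2.4113)*max(|-2.4113| - 3.42, 0) = 0.0
prox(-0.2328) = sign(-0.2328)*max(|-0.2328| - 3.42, 0) = 0.0
prox(-6.1677) = sign(-6.1677)*max(|-6.1677| - 3.42, 0) = -2.7477
prox(8.5567) = sign(8.5567)*max(|8.5567| - 3.42, 0) = 5.1367
prox(x) = [0.0, 0.0, -2.7477, 5.1367]
||prox(x)||_1 = 0.0 + 0.0 + 2.7477 + 5.1367 = 7.8844


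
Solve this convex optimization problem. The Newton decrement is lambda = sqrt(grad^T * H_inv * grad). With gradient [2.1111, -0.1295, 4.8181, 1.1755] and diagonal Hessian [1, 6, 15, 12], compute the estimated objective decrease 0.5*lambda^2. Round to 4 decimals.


Step 1: H is diagonal, so H^(-1) * g = [2.1111, -0.0216, 0.3212, 0.098].
Step 2: g^T H^(-1) g = sum_i g_i^2 / H_ii
  = (2.1111)^2/1 + (-0.1295)^2/6 + (4.8181)^2/15 + (1.1755)^2/12
  = 4.4567 + 0.0028 + 1.5476 + 0.1152 = 6.1223
Step 3: Objective decrease = 0.5 * g^T H^(-1) g = 3.0611


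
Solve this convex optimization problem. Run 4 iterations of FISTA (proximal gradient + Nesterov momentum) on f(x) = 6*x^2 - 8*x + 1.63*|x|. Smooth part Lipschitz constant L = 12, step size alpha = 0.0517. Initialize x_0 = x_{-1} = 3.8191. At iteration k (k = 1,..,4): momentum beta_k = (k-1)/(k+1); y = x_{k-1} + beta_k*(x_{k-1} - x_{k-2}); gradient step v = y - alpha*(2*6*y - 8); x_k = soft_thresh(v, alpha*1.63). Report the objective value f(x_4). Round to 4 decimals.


FISTA on f(x) = 6*x^2 - 8*x + 1.63*|x|
L = 12, alpha = 0.0517
Iteration 1: beta = 0.0, y = 3.8191 + 0.0*(3.8191 - 3.8191) = 3.8191
  grad(y) = 37.8292, v = y - alpha*grad = 1.8633
  prox(v) = soft_thresh(1.8633, 0.0843) = 1.7791
Iteration 2: beta = 0.3333, y = 1.7791 + 0.3333*(1.7791 - 3.8191) = 1.099
  grad(y) = 5.1885, v = y - alpha*grad = 0.8308
  prox(v) = soft_thresh(0.8308, 0.0843) = 0.7465
Iteration 3: beta = 0.5, y = 0.7465 + 0.5*(0.7465 - 1.7791) = 0.2303
  grad(y) = -5.2369, v = y - alpha*grad = 0.501
  prox(v) = soft_thresh(0.501, 0.0843) = 0.4167
Iteration 4: beta = 0.6, y = 0.4167 + 0.6*(0.4167 - 0.7465) = 0.2189
  grad(y) = -5.3737, v = y - alpha*grad = 0.4967
  prox(v) = soft_thresh(0.4967, 0.0843) = 0.4124
f(x_4) = 6*0.4124^2 - 8*0.4124 + 1.63*|0.4124| = -1.6066


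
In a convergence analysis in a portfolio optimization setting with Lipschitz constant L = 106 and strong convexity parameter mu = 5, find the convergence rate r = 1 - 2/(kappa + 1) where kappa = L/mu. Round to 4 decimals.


Step 1: Compute the condition number.
kappa = L/mu = 106/5 = 21.2
Step 2: Compute the convergence rate.
r = 1 - 2/(kappa + 1) = 1 - 2*mu/(L + mu) = (L - mu)/(L + mu) = 101/111 = 0.9099


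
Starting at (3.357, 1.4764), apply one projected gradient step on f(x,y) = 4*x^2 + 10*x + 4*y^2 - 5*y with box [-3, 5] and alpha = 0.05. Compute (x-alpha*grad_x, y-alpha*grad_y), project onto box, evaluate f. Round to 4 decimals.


Step 1: Compute gradient at (3.357, 1.4764).
grad_x = 2*4*3.357 + 10 = 36.856
grad_y = 2*4*1.4764 - 5 = 6.8112
Step 2: Gradient step.
x_raw = 3.357 - 0.05*36.856 = 1.5142
y_raw = 1.4764 - 0.05*6.8112 = 1.1358
Step 3: Project onto [-3, 5].
x_proj = clip(1.5142) = 1.5142
y_proj = clip(1.1358) = 1.1358
Step 4: Evaluate f.
f(1.5142, 1.1358) = 23.7945


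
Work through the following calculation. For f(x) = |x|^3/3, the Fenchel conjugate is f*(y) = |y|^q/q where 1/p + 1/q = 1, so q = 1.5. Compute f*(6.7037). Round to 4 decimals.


The conjugate exponent q satisfies 1/p + 1/q = 1.
p = 3, so q = 3/(3 - 1) = 1.5
|y|^q = 6.7037^1.5 = 17.3569
f*(6.7037) = 17.3569 / 1.5 = 11.5713


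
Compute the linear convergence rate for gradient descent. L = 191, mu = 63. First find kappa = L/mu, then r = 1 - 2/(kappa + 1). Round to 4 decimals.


Step 1: Compute the condition number.
kappa = L/mu = 191/63 = 3.0317
Step 2: Compute the convergence rate.
r = 1 - 2/(kappa + 1) = 1 - 2*mu/(L + mu) = (L - mu)/(L + mu) = 128/254 = 0.5039


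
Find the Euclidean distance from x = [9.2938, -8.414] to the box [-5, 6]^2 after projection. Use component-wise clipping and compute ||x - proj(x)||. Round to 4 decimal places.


Project each component onto [-5, 6].
clip(9.2938) = 6.0, clip(-8.414) = -5.0
Projection = [6.0, -5.0]
Squared diffs: [10.8491, 11.6554]
Distance = sqrt(22.5045) = 4.7439


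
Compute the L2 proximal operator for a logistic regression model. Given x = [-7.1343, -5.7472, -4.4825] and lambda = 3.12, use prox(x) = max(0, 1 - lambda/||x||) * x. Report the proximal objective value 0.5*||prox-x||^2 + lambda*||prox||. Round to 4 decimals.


Step 1: Compute ||x||.
||x|| = 10.1991
Step 2: Compute scaling factor.
scale = max(0, 1 - 3.12/10.1991) = 0.6941
Step 3: prox(x) = [-4.9518, -3.9891, -3.1113]
||prox(x)|| = 7.0791
Step 4: Proximal objective.
0.5*||prox-x||^2 = 4.8672
lambda*||prox|| = 22.0868
Total = 26.9539


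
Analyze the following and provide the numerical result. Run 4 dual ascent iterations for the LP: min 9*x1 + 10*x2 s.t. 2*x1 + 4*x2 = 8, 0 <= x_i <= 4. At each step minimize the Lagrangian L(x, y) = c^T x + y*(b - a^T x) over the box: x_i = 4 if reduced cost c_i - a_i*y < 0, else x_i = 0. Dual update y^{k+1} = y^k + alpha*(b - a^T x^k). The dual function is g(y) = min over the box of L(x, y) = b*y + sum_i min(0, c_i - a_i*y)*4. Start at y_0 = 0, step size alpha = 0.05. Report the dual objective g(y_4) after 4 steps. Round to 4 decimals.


Dual ascent for LP: min 9*x1 + 10*x2, 2*x1 + 4*x2 = 8, 0 <= x_i <= 4
Step 1: y^k = 0.0, reduced costs: (9.0, 10.0)
  x^k = (0.0, 0.0), subgradient = b - a^T x = 8.0
  y^{k+1} = 0.0 + 0.05*8.0 = 0.4
Step 2: y^k = 0.4, reduced costs: (8.2, 8.4)
  x^k = (0.0, 0.0), subgradient = b - a^T x = 8.0
  y^{k+1} = 0.4 + 0.05*8.0 = 0.8
Step 3: y^k = 0.8, reduced costs: (7.4, 6.8)
  x^k = (0.0, 0.0), subgradient = b - a^T x = 8.0
  y^{k+1} = 0.8 + 0.05*8.0 = 1.2
Step 4: y^k = 1.2, reduced costs: (6.6, 5.2)
  x^k = (0.0, 0.0), subgradient = b - a^T x = 8.0
  y^{k+1} = 1.2 + 0.05*8.0 = 1.6
Dual objective at y_4 = 1.6: reduced costs (5.8, 3.6), box minimizer x = (0.0, 0.0)
g(y_4) = b*y + (c1 - a1*y)*x1 + (c2 - a2*y)*x2 = 8*1.6 + 5.8*0.0 + 3.6*0.0 = 12.8 + 0.0 + 0.0 = 12.8


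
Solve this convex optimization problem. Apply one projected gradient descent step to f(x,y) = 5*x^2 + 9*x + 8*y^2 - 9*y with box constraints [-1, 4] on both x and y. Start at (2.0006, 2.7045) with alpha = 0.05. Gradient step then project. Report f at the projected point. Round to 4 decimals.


Step 1: Compute gradient at (2.0006, 2.7045).
grad_x = 2*5*2.0006 + 9 = 29.006
grad_y = 2*8*2.7045 - 9 = 34.272
Step 2: Gradient step.
x_raw = 2.0006 - 0.05*29.006 = 0.5503
y_raw = 2.7045 - 0.05*34.272 = 0.9909
Step 3: Project onto [-1, 4].
x_proj = clip(0.5503) = 0.5503
y_proj = clip(0.9909) = 0.9909
Step 4: Evaluate f.
f(0.5503, 0.9909) = 5.4038


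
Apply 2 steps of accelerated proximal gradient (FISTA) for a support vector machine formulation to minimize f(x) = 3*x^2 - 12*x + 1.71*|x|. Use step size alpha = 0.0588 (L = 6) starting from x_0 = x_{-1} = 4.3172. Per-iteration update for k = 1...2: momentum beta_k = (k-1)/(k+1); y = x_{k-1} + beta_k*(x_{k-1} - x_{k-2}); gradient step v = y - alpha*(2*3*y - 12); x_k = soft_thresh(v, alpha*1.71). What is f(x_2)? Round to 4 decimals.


FISTA on f(x) = 3*x^2 - 12*x + 1.71*|x|
L = 6, alpha = 0.0588
Iteration 1: beta = 0.0, y = 4.3172 + 0.0*(4.3172 - 4.3172) = 4.3172
  grad(y) = 13.9032, v = y - alpha*grad = 3.4997
  prox(v) = soft_thresh(3.4997, 0.1005) = 3.3991
Iteration 2: beta = 0.3333, y = 3.3991 + 0.3333*(3.3991 - 4.3172) = 3.0931
  grad(y) = 6.5588, v = y - alpha*grad = 2.7075
  prox(v) = soft_thresh(2.7075, 0.1005) = 2.6069
f(x_2) = 3*2.6069^2 - 12*2.6069 + 1.71*|2.6069| = -6.4371


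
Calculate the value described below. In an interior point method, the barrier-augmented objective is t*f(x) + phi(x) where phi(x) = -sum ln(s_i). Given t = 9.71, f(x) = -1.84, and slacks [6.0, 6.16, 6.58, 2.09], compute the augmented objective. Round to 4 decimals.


Step 1: Compute log-barrier.
ln values: [1.7918, 1.8181, 1.884, 0.7372]
phi = -(1.7918 + 1.8181 + 1.884 + 0.7372) = -6.231
Step 2: Compute augmented objective.
t*f(x) = 9.71*-1.84 = -17.8664
Total = -17.8664 - 6.231 = -24.0974


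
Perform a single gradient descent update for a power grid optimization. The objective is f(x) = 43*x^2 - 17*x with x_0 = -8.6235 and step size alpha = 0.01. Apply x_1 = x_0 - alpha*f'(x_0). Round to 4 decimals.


We compute the gradient at x_0 and apply the update.
f'(x) = 86*x - 17
f'(-8.6235) = 86*-8.6235 - 17 = -758.621
x_1 = -8.6235 - 0.01*-758.621 = -1.0373


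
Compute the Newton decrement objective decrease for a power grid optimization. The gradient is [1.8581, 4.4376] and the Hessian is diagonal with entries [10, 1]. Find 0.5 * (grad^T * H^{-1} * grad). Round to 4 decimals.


Step 1: H is diagonal, so H^(-1) * g = [0.1858, 4.4376].
Step 2: g^T H^(-1) g = sum_i g_i^2 / H_ii
  = (1.8581)^2/10 + (4.4376)^2/1
  = 0.3453 + 19.6923 = 20.0375
Step 3: Objective decrease = 0.5 * g^T H^(-1) g = 10.0188


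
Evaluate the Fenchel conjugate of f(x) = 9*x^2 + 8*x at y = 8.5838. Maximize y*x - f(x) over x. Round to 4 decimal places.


f*(y) = sup_x {y*x - a*x^2 - b*x} = sup_x {(y-b)*x - a*x^2}
FOC: (y - b) - 2a*x = 0 => x* = (y - b)/(2a)
x* = (8.5838 - 8)/(2*9) = 0.0324
f*(8.5838) = (y-b)^2/(4a) = (8.5838 - 8)^2/(4*9)
= 0.3408/36 = 0.0095


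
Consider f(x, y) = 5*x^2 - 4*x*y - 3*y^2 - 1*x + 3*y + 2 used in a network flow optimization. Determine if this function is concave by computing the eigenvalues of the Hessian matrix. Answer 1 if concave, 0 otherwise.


The Hessian of f(x,y) = 5*x^2 - 4*x*y - 3*y^2 - 1*x + 3*y + 2 is:
H = [[10, -4], [-4, -6]]
Trace = 10 - 6 = 4
Determinant = 10*-6 - (-4)^2 = -76
Discriminant = (4)^2 - 4*-76 = 320.0
Eigenvalues: lambda_1 = -6.9443, lambda_2 = 10.9443
The function is not concave.

0


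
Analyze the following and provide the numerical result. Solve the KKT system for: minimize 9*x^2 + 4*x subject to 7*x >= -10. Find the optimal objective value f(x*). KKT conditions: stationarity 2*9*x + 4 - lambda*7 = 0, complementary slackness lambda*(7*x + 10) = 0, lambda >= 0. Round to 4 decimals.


Step 1: Try lambda = 0 (constraint inactive).
Stationarity: 2*9*x + 4 = 0
x* = -4/(2*9) = -2/9 = -0.2222 (rounded; the exact value -2/9 is used below)
Check constraint: 7*-0.2222 = -1.5554 >= -10 -- satisfied.
Step 2: Compute optimal value.
f(x*) = 9*(-2/9)^2 + 4*(-2/9) = -0.4444


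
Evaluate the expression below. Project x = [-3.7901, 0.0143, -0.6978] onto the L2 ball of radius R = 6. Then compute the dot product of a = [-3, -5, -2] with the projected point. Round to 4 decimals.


Step 1: Compute ||x|| (intermediates to 6 decimals).
||x|| = sqrt((-3.7901)^2 + 0.0143^2 + (-0.6978)^2) = 3.853828
Step 2: Project.
Since ||x|| <= R, proj = x (no scaling needed).
proj(x) = [-3.7901, 0.0143, -0.6978]
Step 3: Dot product.
a^T * proj(x) = -3*(-3.7901) - 5*0.0143 - 2*(-0.6978) = 12.6944


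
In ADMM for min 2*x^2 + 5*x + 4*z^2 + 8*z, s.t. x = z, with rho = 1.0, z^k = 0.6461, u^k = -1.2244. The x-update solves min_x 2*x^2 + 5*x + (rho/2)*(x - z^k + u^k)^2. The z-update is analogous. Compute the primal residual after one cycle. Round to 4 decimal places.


ADMM iteration with rho = 1.0, z^k = 0.6461, u^k = -1.2244
Step 1: x-update.
Minimize 2*x^2 + 5*x + (1.0/2)*(x - 0.6461 - 1.2244)^2
FOC: (2*2 + 1.0)*x = -5 + 1.0*(0.6461 + 1.2244)
x^{k+1} = -0.6259
Step 2: z-update.
Minimize 4*z^2 + 8*z + (1.0/2)*(-0.6259 - z - 1.2244)^2
FOC: (2*4 + 1.0)*z = -8 + 1.0*(-0.6259 - 1.2244)
z^{k+1} = -1.0945
Step 3: u-update.
u^{k+1} = -1.2244 - 0.6259 + 1.0945 = -0.7558
Step 4: Primal residual = |-0.6259 + 1.0945| = 0.4686


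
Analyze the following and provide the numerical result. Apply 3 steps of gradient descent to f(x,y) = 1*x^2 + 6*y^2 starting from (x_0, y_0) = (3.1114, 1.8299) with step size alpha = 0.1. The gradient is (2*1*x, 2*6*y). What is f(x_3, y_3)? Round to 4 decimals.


Gradient descent on f(x,y) = 1*x^2 + 6*y^2.
Starting point: (3.1114, 1.8299), alpha = 0.1
Step 1: grad_x = 2*1*3.1114 = 6.2228, grad_y = 2*6*1.8299 = 21.9588
  x_1 = 3.1114 - 0.1*6.2228 = 2.4891
  y_1 = 1.8299 - 0.1*21.9588 = -0.366
Step 2: grad_x = 2*1*2.4891 = 4.9782, grad_y = 2*6*-0.366 = -4.3918
  x_2 = 2.4891 - 0.1*4.9782 = 1.9913
  y_2 = -0.366 - 0.1*-4.3918 = 0.0732
Step 3: grad_x = 2*1*1.9913 = 3.9826, grad_y = 2*6*0.0732 = 0.8784
  x_3 = 1.9913 - 0.1*3.9826 = 1.593
  y_3 = 0.0732 - 0.1*0.8784 = -0.0146
f(1.593, -0.0146) = 1*1.593^2 + 6*(-0.0146)^2 = 2.5391


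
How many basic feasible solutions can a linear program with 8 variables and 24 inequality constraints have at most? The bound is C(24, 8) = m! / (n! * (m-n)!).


Each vertex corresponds to some choice of n active constraints out of m, so the number of vertices is at most C(m, n) = m! / (n!(m-n)!).
m = 24, n = 8
Numerator: 24 * 23 * 22 * 21 * 20 * 19 * 18 * 17
Denominator: 8! = 40320
C(24, 8) = 735471


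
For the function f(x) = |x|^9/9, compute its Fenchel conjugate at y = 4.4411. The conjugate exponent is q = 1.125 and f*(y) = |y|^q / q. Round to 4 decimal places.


The conjugate exponent q satisfies 1/p + 1/q = 1.
p = 9, so q = 9/(9 - 1) = 1.125
|y|^q = 4.4411^1.125 = 5.3509
f*(4.4411) = 5.3509 / 1.125 = 4.7564


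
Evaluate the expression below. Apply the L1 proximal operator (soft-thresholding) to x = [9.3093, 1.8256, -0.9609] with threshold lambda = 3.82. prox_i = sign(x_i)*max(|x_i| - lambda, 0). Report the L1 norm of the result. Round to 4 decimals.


Soft-thresholding with lambda = 3.82:
prox(9.3093) = sign(9.3093)*max(|9.3093| - 3.82, 0) = 5.4893
prox(1.8256) = sign(1.8256)*max(|1.8256| - 3.82, 0) = 0.0
prox(-0.9609) = sign(-0.9609)*max(|-0.9609| - 3.82, 0) = 0.0
prox(x) = [5.4893, 0.0, 0.0]
||prox(x)||_1 = 5.4893 + 0.0 + 0.0 = 5.4893


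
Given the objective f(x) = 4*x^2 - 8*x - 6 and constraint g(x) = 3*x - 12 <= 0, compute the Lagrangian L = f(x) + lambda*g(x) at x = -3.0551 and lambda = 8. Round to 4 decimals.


Step 1: Evaluate f(x).
f(-3.0551) = 4*(-3.0551)^2 - 8*(-3.0551) - 6 = 55.7753
Step 2: Evaluate g(x).
g(-3.0551) = 3*-3.0551 - 12 = -21.1653
Step 3: Compute Lagrangian.
L = 55.7753 + 8*-21.1653 = -113.5471


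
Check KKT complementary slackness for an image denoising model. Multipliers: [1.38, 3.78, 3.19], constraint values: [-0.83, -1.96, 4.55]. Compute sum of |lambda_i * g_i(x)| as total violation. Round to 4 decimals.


KKT complementary slackness check:
lambda_1 * g_1 = 1.38 * -0.83 = -1.1454
lambda_2 * g_2 = 3.78 * -1.96 = -7.4088
lambda_3 * g_3 = 3.19 * 4.55 = 14.5145
Total violation = 1.1454 + 7.4088 + 14.5145 = 23.0687


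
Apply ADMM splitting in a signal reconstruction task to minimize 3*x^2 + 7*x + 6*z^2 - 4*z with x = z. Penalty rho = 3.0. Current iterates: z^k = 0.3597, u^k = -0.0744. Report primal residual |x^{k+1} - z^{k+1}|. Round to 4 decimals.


ADMM iteration with rho = 3.0, z^k = 0.3597, u^k = -0.0744
Step 1: x-update.
Minimize 3*x^2 + 7*x + (3.0/2)*(x - 0.3597 - 0.0744)^2
FOC: (2*3 + 3.0)*x = -7 + 3.0*(0.3597 + 0.0744)
x^{k+1} = -0.6331
Step 2: z-update.
Minimize 6*z^2 - 4*z + (3.0/2)*(-0.6331 - z - 0.0744)^2
FOC: (2*6 + 3.0)*z = 4 + 3.0*(-0.6331 - 0.0744)
z^{k+1} = 0.1252
Step 3: u-update.
u^{k+1} = -0.0744 - 0.6331 - 0.1252 = -0.8326
Step 4: Primal residual = |-0.6331 - 0.1252| = 0.7582


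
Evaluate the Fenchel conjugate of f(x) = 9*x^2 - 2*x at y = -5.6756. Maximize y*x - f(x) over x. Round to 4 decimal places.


f*(y) = sup_x {y*x - a*x^2 - b*x} = sup_x {(y-b)*x - a*x^2}
FOC: (y - b) - 2a*x = 0 => x* = (y - b)/(2a)
x* = (-5.6756 + 2)/(2*9) = -0.2042
f*(-5.6756) = (y-b)^2/(4a) = (-5.6756 + 2)^2/(4*9)
= 13.51/36 = 0.3753


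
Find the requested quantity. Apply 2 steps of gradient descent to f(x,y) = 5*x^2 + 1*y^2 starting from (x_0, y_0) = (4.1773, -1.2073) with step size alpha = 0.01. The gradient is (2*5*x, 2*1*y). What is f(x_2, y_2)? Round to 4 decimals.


Gradient descent on f(x,y) = 5*x^2 + 1*y^2.
Starting point: (4.1773, -1.2073), alpha = 0.01
Step 1: grad_x = 2*5*4.1773 = 41.773, grad_y = 2*1*-1.2073 = -2.4146
  x_1 = 4.1773 - 0.01*41.773 = 3.7596
  y_1 = -1.2073 - 0.01*-2.4146 = -1.1832
Step 2: grad_x = 2*5*3.7596 = 37.5957, grad_y = 2*1*-1.1832 = -2.3663
  x_2 = 3.7596 - 0.01*37.5957 = 3.3836
  y_2 = -1.1832 - 0.01*-2.3663 = -1.1595
f(3.3836, -1.1595) = 5*3.3836^2 + 1*(-1.1595)^2 = 58.5886


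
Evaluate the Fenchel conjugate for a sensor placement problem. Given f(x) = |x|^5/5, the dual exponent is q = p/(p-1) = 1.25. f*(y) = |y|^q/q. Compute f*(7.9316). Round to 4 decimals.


The conjugate exponent q satisfies 1/p + 1/q = 1.
p = 5, so q = 5/(5 - 1) = 1.25
|y|^q = 7.9316^1.25 = 13.3107
f*(7.9316) = 13.3107 / 1.25 = 10.6486


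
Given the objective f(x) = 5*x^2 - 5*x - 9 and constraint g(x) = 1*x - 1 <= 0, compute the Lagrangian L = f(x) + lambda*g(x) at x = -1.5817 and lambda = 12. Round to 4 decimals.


Step 1: Evaluate f(x).
f(-1.5817) = 5*(-1.5817)^2 - 5*(-1.5817) - 9 = 11.4174
Step 2: Evaluate g(x).
g(-1.5817) = 1*-1.5817 - 1 = -2.5817
Step 3: Compute Lagrangian.
L = 11.4174 + 12*-2.5817 = -19.563


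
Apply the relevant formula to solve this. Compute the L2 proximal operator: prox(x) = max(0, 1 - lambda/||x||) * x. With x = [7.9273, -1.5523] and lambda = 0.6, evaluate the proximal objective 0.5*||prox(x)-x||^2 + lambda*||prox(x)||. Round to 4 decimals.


Step 1: Compute ||x||.
||x|| = 8.0779
Step 2: Compute scaling factor.
scale = max(0, 1 - 0.6/8.0779) = 0.9257
Step 3: prox(x) = [7.3385, -1.437]
||prox(x)|| = 7.4779
Step 4: Proximal objective.
0.5*||prox-x||^2 = 0.18
lambda*||prox|| = 4.4867
Total = 4.6667


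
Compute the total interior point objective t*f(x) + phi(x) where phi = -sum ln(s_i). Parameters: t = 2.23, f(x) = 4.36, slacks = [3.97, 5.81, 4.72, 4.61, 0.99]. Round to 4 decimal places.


Step 1: Compute log-barrier.
ln values: [1.3788, 1.7596, 1.5518, 1.5282, -0.0101]
phi = -(1.3788 + 1.7596 + 1.5518 + 1.5282 - 0.0101) = -6.2083
Step 2: Compute augmented objective.
t*f(x) = 2.23*4.36 = 9.7228
Total = 9.7228 - 6.2083 = 3.5145


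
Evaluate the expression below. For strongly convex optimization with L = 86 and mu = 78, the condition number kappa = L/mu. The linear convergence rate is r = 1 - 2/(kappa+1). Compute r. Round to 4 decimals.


Step 1: Compute the condition number.
kappa = L/mu = 86/78 = 1.1026
Step 2: Compute the convergence rate.
r = 1 - 2/(kappa + 1) = 1 - 2*mu/(L + mu) = (L - mu)/(L + mu) = 8/164 = 0.0488


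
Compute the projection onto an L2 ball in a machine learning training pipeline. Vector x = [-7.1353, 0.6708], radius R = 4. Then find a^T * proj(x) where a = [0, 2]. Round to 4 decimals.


Step 1: Compute ||x|| (intermediates to 6 decimals).
||x|| = sqrt((-7.1353)^2 + 0.6708^2) = 7.166762
Step 2: Project.
Since ||x|| > R, scale = R/||x|| = 4/7.166762 = 0.558132, proj(x) = scale * x
proj(x) = [-3.982439, 0.374395]
Step 3: Dot product.
a^T * proj(x) = 0*(-3.982439) + 2*0.374395 = 0.7488


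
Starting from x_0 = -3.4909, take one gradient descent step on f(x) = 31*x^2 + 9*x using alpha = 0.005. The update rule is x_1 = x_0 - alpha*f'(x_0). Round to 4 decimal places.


We compute the gradient at x_0 and apply the update.
f'(x) = 62*x + 9
f'(-3.4909) = 62*-3.4909 + 9 = -207.4358
x_1 = -3.4909 - 0.005*-207.4358 = -2.4537


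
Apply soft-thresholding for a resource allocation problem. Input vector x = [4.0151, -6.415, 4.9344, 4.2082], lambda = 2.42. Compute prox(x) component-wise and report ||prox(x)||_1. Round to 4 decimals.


Soft-thresholding with lambda = 2.42:
prox(4.0151) = sign(4.0151)*max(|4.0151| - 2.42, 0) = 1.5951
prox(-6.415) = sign(-6.415)*max(|-6.415| - 2.42, 0) = -3.995
prox(4.9344) = sign(4.9344)*max(|4.9344| - 2.42, 0) = 2.5144
prox(4.2082) = sign(4.2082)*max(|4.2082| - 2.42, 0) = 1.7882
prox(x) = [1.5951, -3.995, 2.5144, 1.7882]
||prox(x)||_1 = 1.5951 + 3.995 + 2.5144 + 1.7882 = 9.8927


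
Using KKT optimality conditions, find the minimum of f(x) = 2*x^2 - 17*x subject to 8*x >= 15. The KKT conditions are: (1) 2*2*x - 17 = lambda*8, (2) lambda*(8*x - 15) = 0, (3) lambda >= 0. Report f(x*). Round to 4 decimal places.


Step 1: Try lambda = 0 (constraint inactive).
Stationarity: 2*2*x - 17 = 0
x* = 17/(2*2) = 4.25
Check constraint: 8*4.25 = 34.0 >= 15 -- satisfied.
Step 2: Compute optimal value.
f(x*) = 2*4.25^2 - 17*4.25 = -36.125


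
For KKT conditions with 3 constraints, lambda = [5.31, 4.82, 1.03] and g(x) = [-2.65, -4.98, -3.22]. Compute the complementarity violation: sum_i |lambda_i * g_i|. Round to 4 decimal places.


KKT complementary slackness check:
lambda_1 * g_1 = 5.31 * -2.65 = -14.0715
lambda_2 * g_2 = 4.82 * -4.98 = -24.0036
lambda_3 * g_3 = 1.03 * -3.22 = -3.3166
Total violation = 14.0715 + 24.0036 + 3.3166 = 41.3917


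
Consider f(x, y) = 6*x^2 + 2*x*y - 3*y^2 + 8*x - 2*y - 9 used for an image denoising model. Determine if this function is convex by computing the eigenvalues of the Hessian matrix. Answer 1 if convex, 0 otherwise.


The Hessian of f(x,y) = 6*x^2 + 2*x*y - 3*y^2 + 8*x - 2*y - 9 is:
H = [[12, 2], [2, -6]]
Trace = 12 - 6 = 6
Determinant = 12*-6 - (2)^2 = -76
Discriminant = (6)^2 - 4*-76 = 340.0
Eigenvalues: lambda_1 = -6.2195, lambda_2 = 12.2195
The function is not convex.

0


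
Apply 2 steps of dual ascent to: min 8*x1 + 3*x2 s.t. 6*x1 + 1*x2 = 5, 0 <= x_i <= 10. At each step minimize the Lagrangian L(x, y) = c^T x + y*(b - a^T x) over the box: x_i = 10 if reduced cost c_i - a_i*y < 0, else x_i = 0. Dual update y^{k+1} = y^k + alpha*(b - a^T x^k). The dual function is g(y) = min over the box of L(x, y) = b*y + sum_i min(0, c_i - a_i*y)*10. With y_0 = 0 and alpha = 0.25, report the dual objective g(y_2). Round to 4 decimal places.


Dual ascent for LP: min 8*x1 + 3*x2, 6*x1 + 1*x2 = 5, 0 <= x_i <= 10
Step 1: y^k = 0.0, reduced costs: (8.0, 3.0)
  x^k = (0.0, 0.0), subgradient = b - a^T x = 5.0
  y^{k+1} = 0.0 + 0.25*5.0 = 1.25
Step 2: y^k = 1.25, reduced costs: (0.5, 1.75)
  x^k = (0.0, 0.0), subgradient = b - a^T x = 5.0
  y^{k+1} = 1.25 + 0.25*5.0 = 2.5
Dual objective at y_2 = 2.5: reduced costs (-7.0, 0.5), box minimizer x = (10.0, 0.0)
g(y_2) = b*y + (c1 - a1*y)*x1 + (c2 - a2*y)*x2 = 5*2.5 + (-7.0)*10.0 + 0.5*0.0 = 12.5 - 70.0 + 0.0 = -57.5
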